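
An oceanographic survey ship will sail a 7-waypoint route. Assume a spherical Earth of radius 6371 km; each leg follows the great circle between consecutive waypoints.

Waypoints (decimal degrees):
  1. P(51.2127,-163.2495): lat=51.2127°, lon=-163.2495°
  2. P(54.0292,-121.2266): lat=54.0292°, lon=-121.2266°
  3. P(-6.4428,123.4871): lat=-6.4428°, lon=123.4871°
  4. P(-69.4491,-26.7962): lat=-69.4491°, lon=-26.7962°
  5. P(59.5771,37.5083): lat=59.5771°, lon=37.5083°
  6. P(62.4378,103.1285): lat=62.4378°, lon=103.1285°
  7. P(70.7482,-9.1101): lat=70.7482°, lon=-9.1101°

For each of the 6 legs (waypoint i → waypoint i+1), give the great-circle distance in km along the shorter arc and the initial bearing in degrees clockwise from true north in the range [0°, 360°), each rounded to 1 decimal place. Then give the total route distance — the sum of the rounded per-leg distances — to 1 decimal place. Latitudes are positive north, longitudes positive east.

Leg 1: dist=2811.7 km, bearing=67.0°
Leg 2: dist=12218.6 km, bearing=287.2°
Leg 3: dist=11276.6 km, bearing=190.2°
Leg 4: dist=15224.4 km, bearing=41.9°
Leg 5: dist=3397.3 km, bearing=56.0°
Leg 6: dist=4315.8 km, bearing=330.9°
Total: 49244.4 km

Leg 1: φ1=0.8938302, φ2=0.9429874, Δφ=0.0491572, Δλ=0.7334380 rad; a=sin²(Δφ/2)+cosφ1·cosφ2·sin²(Δλ/2)=0.0479079502; c=2·atan2(√a, √(1-a))=0.441330618; dist=6371·c=2811.717 ≈ 2811.7 km; running total=2811.7 km
Leg 1 bearing: y=sinΔλ·cosφ2=0.39320360, x=cosφ1·sinφ2-sinφ1·cosφ2·cosΔλ=0.16685936; θ=atan2(y, x)=67.0056° ≈ 67.0°
Leg 2: φ1=0.9429874, φ2=-0.1124481, Δφ=-1.0554355, Δλ=4.2710598 rad; a=sin²(Δφ/2)+cosφ1·cosφ2·sin²(Δλ/2)=0.6700606519; c=2·atan2(√a, √(1-a))=1.917842215; dist=6371·c=12218.573 ≈ 12218.6 km; running total=15030.3 km
Leg 2 bearing: y=sinΔλ·cosφ2=-0.89847422, x=cosφ1·sinφ2-sinφ1·cosφ2·cosΔλ=0.27759967; θ=atan2(y, x)=-72.8305° <0 so +360° → 287.1695° ≈ 287.2°
Leg 3: φ1=-0.1124481, φ2=-1.2121155, Δφ=-1.0996674, Δλ=-2.6229384 rad; a=sin²(Δφ/2)+cosφ1·cosφ2·sin²(Δλ/2)=0.5989387373; c=2·atan2(√a, √(1-a))=1.769988431; dist=6371·c=11276.596 ≈ 11276.6 km; running total=26306.9 km
Leg 3 bearing: y=sinΔλ·cosφ2=-0.17401436, x=cosφ1·sinφ2-sinφ1·cosφ2·cosΔλ=-0.96465720; θ=atan2(y, x)=-169.7744° <0 so +360° → 190.2256° ≈ 190.2°
Leg 4: φ1=-1.2121155, φ2=1.0398166, Δφ=2.2519320, Δλ=1.1223252 rad; a=sin²(Δφ/2)+cosφ1·cosφ2·sin²(Δλ/2)=0.8651801693; c=2·atan2(√a, √(1-a))=2.389645663; dist=6371·c=15224.433 ≈ 15224.4 km; running total=41531.3 km
Leg 4 bearing: y=sinΔλ·cosφ2=0.45630323, x=cosφ1·sinφ2-sinφ1·cosφ2·cosΔλ=0.50829237; θ=atan2(y, x)=41.9149° ≈ 41.9°
Leg 5: φ1=1.0398166, φ2=1.0897452, Δφ=0.0499286, Δλ=1.1452885 rad; a=sin²(Δφ/2)+cosφ1·cosφ2·sin²(Δλ/2)=0.0694175809; c=2·atan2(√a, √(1-a))=0.533239564; dist=6371·c=3397.269 ≈ 3397.3 km; running total=44928.6 km
Leg 5 bearing: y=sinΔλ·cosφ2=0.42145096, x=cosφ1·sinφ2-sinφ1·cosφ2·cosΔλ=0.28420804; θ=atan2(y, x)=56.0060° ≈ 56.0°
Leg 6: φ1=1.0897452, φ2=1.2347890, Δφ=0.1450438, Δλ=-1.9589331 rad; a=sin²(Δφ/2)+cosφ1·cosφ2·sin²(Δλ/2)=0.1104031385; c=2·atan2(√a, √(1-a))=0.677417913; dist=6371·c=4315.830 ≈ 4315.8 km; running total=49244.4 km
Leg 6 bearing: y=sinΔλ·cosφ2=-0.30519433, x=cosφ1·sinφ2-sinφ1·cosφ2·cosΔλ=0.54746101; θ=atan2(y, x)=-29.1385° <0 so +360° → 330.8615° ≈ 330.9°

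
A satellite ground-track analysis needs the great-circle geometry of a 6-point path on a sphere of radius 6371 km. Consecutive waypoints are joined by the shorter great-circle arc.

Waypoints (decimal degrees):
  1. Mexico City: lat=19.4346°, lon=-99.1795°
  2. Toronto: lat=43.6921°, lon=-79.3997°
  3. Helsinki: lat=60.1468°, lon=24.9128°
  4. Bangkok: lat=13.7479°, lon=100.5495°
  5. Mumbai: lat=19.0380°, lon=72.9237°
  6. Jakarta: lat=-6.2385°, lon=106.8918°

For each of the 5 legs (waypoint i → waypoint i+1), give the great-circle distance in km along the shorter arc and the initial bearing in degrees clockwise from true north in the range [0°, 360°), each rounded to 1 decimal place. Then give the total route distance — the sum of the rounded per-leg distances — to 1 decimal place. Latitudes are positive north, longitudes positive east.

Leg 1: dist=3265.7 km, bearing=29.9°
Leg 2: dist=6596.8 km, bearing=34.1°
Leg 3: dist=7891.5 km, bearing=95.5°
Leg 4: dist=3001.5 km, bearing=285.0°
Leg 5: dist=4663.0 km, bearing=123.8°
Total: 25418.5 km

Leg 1: φ1=0.3391978, φ2=0.7625710, Δφ=0.4233732, Δλ=0.3452226 rad; a=sin²(Δφ/2)+cosφ1·cosφ2·sin²(Δλ/2)=0.0642607961; c=2·atan2(√a, √(1-a))=0.512587543; dist=6371·c=3265.695 ≈ 3265.7 km; running total=3265.7 km
Leg 1 bearing: y=sinΔλ·cosφ2=0.24468879, x=cosφ1·sinφ2-sinφ1·cosφ2·cosΔλ=0.42503268; θ=atan2(y, x)=29.9288° ≈ 29.9°
Leg 2: φ1=0.7625710, φ2=1.0497597, Δφ=0.2871887, Δλ=1.8205966 rad; a=sin²(Δφ/2)+cosφ1·cosφ2·sin²(Δλ/2)=0.2449294999; c=2·atan2(√a, √(1-a))=1.035447608; dist=6371·c=6596.837 ≈ 6596.8 km; running total=9862.5 km
Leg 2 bearing: y=sinΔλ·cosφ2=0.48232931, x=cosφ1·sinφ2-sinφ1·cosφ2·cosΔλ=0.71211979; θ=atan2(y, x)=34.1104° ≈ 34.1°
Leg 3: φ1=1.0497597, φ2=0.2399461, Δφ=-0.8098136, Δλ=1.3201095 rad; a=sin²(Δφ/2)+cosφ1·cosφ2·sin²(Δλ/2)=0.3369694437; c=2·atan2(√a, √(1-a))=1.238662359; dist=6371·c=7891.518 ≈ 7891.5 km; running total=17754.0 km
Leg 3 bearing: y=sinΔλ·cosφ2=0.94098855, x=cosφ1·sinφ2-sinφ1·cosφ2·cosΔλ=-0.09069015; θ=atan2(y, x)=95.5050° ≈ 95.5°
Leg 4: φ1=0.2399461, φ2=0.3322758, Δφ=0.0923297, Δλ=-0.4821612 rad; a=sin²(Δφ/2)+cosφ1·cosφ2·sin²(Δλ/2)=0.0544705887; c=2·atan2(√a, √(1-a))=0.471123688; dist=6371·c=3001.529 ≈ 3001.5 km; running total=20755.5 km
Leg 4 bearing: y=sinΔλ·cosφ2=-0.43833206, x=cosφ1·sinφ2-sinφ1·cosφ2·cosΔλ=0.11780995; θ=atan2(y, x)=-74.9562° <0 so +360° → 285.0438° ≈ 285.0°
Leg 5: φ1=0.3322758, φ2=-0.1088824, Δφ=-0.4411581, Δλ=0.5928552 rad; a=sin²(Δφ/2)+cosφ1·cosφ2·sin²(Δλ/2)=0.1280519837; c=2·atan2(√a, √(1-a))=0.731914923; dist=6371·c=4663.030 ≈ 4663.0 km; running total=25418.5 km
Leg 5 bearing: y=sinΔλ·cosφ2=0.55542253, x=cosφ1·sinφ2-sinφ1·cosφ2·cosΔλ=-0.37165105; θ=atan2(y, x)=123.7878° ≈ 123.8°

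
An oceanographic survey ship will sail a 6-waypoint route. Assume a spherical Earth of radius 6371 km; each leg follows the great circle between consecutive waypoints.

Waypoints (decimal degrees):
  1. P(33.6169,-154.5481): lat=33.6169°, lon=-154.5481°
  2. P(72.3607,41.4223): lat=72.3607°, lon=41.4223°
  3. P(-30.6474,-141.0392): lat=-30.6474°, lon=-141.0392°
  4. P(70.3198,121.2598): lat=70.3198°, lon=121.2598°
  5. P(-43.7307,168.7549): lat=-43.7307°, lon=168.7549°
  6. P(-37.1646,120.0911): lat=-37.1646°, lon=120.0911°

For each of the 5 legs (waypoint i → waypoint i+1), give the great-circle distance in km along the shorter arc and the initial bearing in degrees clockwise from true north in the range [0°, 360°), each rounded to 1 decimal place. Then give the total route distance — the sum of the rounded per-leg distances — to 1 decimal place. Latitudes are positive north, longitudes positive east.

Leg 1: φ1=0.5867256, φ2=1.2629325, Δφ=0.6762069, Δλ=3.4203287 rad; a=sin²(Δφ/2)+cosφ1·cosφ2·sin²(Δλ/2)=0.3574994724; c=2·atan2(√a, √(1-a))=1.281788798; dist=6371·c=8166.276 ≈ 8166.3 km; running total=8166.3 km
Leg 1 bearing: y=sinΔλ·cosφ2=-0.08337414, x=cosφ1·sinφ2-sinφ1·cosφ2·cosΔλ=0.95489431; θ=atan2(y, x)=-4.9900° <0 so +360° → 355.0100° ≈ 355.0°
Leg 2: φ1=1.2629325, φ2=-0.5348980, Δφ=-1.7978305, Δλ=-3.1845539 rad; a=sin²(Δφ/2)+cosφ1·cosφ2·sin²(Δλ/2)=0.8731215996; c=2·atan2(√a, √(1-a))=2.413196799; dist=6371·c=15374.477 ≈ 15374.5 km; running total=23540.8 km
Leg 2 bearing: y=sinΔλ·cosφ2=0.03694911, x=cosφ1·sinφ2-sinφ1·cosφ2·cosΔλ=0.66464716; θ=atan2(y, x)=3.1819° ≈ 3.2°
Leg 3: φ1=-0.5348980, φ2=1.2273120, Δφ=1.7622101, Δλ=4.5779812 rad; a=sin²(Δφ/2)+cosφ1·cosφ2·sin²(Δλ/2)=0.7594009647; c=2·atan2(√a, √(1-a))=2.116245256; dist=6371·c=13482.599 ≈ 13482.6 km; running total=37023.4 km
Leg 3 bearing: y=sinΔλ·cosφ2=-0.33373252, x=cosφ1·sinφ2-sinφ1·cosφ2·cosΔλ=0.78706236; θ=atan2(y, x)=-22.9781° <0 so +360° → 337.0219° ≈ 337.0°
Leg 4: φ1=1.2273120, φ2=-0.7632447, Δφ=-1.9905567, Δλ=0.8289459 rad; a=sin²(Δφ/2)+cosφ1·cosφ2·sin²(Δλ/2)=0.7432355435; c=2·atan2(√a, √(1-a))=2.078842457; dist=6371·c=13244.305 ≈ 13244.3 km; running total=50267.7 km
Leg 4 bearing: y=sinΔλ·cosφ2=0.53271253, x=cosφ1·sinφ2-sinφ1·cosφ2·cosΔλ=-0.69250505; θ=atan2(y, x)=142.4306° ≈ 142.4°
Leg 5: φ1=-0.7632447, φ2=-0.6486446, Δφ=0.1146001, Δλ=-0.8493435 rad; a=sin²(Δφ/2)+cosφ1·cosφ2·sin²(Δλ/2)=0.1010353680; c=2·atan2(√a, √(1-a))=0.646944438; dist=6371·c=4121.683 ≈ 4121.7 km; running total=54389.4 km
Leg 5 bearing: y=sinΔλ·cosφ2=-0.59835245, x=cosφ1·sinφ2-sinφ1·cosφ2·cosΔλ=-0.07268583; θ=atan2(y, x)=-96.9262° <0 so +360° → 263.0738° ≈ 263.1°

Leg 1: dist=8166.3 km, bearing=355.0°
Leg 2: dist=15374.5 km, bearing=3.2°
Leg 3: dist=13482.6 km, bearing=337.0°
Leg 4: dist=13244.3 km, bearing=142.4°
Leg 5: dist=4121.7 km, bearing=263.1°
Total: 54389.4 km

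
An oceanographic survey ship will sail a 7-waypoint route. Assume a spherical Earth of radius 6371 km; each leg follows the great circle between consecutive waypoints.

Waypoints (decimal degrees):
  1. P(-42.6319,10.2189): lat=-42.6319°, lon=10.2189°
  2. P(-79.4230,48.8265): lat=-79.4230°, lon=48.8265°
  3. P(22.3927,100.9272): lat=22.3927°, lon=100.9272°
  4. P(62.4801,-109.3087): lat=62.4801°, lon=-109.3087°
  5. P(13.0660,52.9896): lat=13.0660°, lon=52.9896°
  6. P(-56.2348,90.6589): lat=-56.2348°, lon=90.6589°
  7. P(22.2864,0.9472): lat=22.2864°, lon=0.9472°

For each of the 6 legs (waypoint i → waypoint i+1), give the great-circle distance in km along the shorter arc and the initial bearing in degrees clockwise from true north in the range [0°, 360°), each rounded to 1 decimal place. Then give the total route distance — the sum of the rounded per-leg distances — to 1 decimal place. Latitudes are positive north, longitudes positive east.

Leg 1: dist=4395.4 km, bearing=169.6°
Leg 2: dist=11750.8 km, bearing=49.3°
Leg 3: dist=10206.7 km, bearing=13.5°
Leg 4: dist=11474.9 km, bearing=17.7°
Leg 5: dist=8459.4 km, bearing=159.5°
Leg 6: dist=12033.6 km, bearing=283.1°
Total: 58320.8 km

Leg 1: φ1=-0.7440670, φ2=-1.3861929, Δφ=-0.6421258, Δλ=0.6738297 rad; a=sin²(Δφ/2)+cosφ1·cosφ2·sin²(Δλ/2)=0.1143458201; c=2·atan2(√a, √(1-a))=0.689902051; dist=6371·c=4395.366 ≈ 4395.4 km; running total=4395.4 km
Leg 1 bearing: y=sinΔλ·cosφ2=0.11453634, x=cosφ1·sinφ2-sinφ1·cosφ2·cosΔλ=-0.62607095; θ=atan2(y, x)=169.6327° ≈ 169.6°
Leg 2: φ1=-1.3861929, φ2=0.3908263, Δφ=1.7770192, Δλ=0.9093288 rad; a=sin²(Δφ/2)+cosφ1·cosφ2·sin²(Δλ/2)=0.6351138597; c=2·atan2(√a, √(1-a))=1.844425869; dist=6371·c=11750.837 ≈ 11750.8 km; running total=16146.2 km
Leg 2 bearing: y=sinΔλ·cosφ2=0.72958981, x=cosφ1·sinφ2-sinφ1·cosφ2·cosΔλ=0.62823220; θ=atan2(y, x)=49.2691° ≈ 49.3°
Leg 3: φ1=0.3908263, φ2=1.0904835, Δφ=0.6996571, Δλ=-3.6693087 rad; a=sin²(Δφ/2)+cosφ1·cosφ2·sin²(Δλ/2)=0.5156242817; c=2·atan2(√a, √(1-a))=1.602049978; dist=6371·c=10206.660 ≈ 10206.7 km; running total=26352.9 km
Leg 3 bearing: y=sinΔλ·cosφ2=0.23267389, x=cosφ1·sinφ2-sinφ1·cosφ2·cosΔλ=0.97205267; θ=atan2(y, x)=13.4612° ≈ 13.5°
Leg 4: φ1=1.0904835, φ2=0.2280447, Δφ=-0.8624387, Δλ=2.8326397 rad; a=sin²(Δφ/2)+cosφ1·cosφ2·sin²(Δλ/2)=0.6141450519; c=2·atan2(√a, √(1-a))=1.801117373; dist=6371·c=11474.919 ≈ 11474.9 km; running total=37827.8 km
Leg 4 bearing: y=sinΔλ·cosφ2=0.29618927, x=cosφ1·sinφ2-sinφ1·cosφ2·cosΔλ=0.92744571; θ=atan2(y, x)=17.7114° ≈ 17.7°
Leg 5: φ1=0.2280447, φ2=-0.9814824, Δφ=-1.2095271, Δλ=0.6574533 rad; a=sin²(Δφ/2)+cosφ1·cosφ2·sin²(Δλ/2)=0.3796963898; c=2·atan2(√a, √(1-a))=1.327804925; dist=6371·c=8459.445 ≈ 8459.4 km; running total=46287.2 km
Leg 5 bearing: y=sinΔλ·cosφ2=0.33964542, x=cosφ1·sinφ2-sinφ1·cosφ2·cosΔλ=-0.90925747; θ=atan2(y, x)=159.5173° ≈ 159.5°
Leg 6: φ1=-0.9814824, φ2=0.3889711, Δφ=1.3704535, Δλ=-1.5657645 rad; a=sin²(Δφ/2)+cosφ1·cosφ2·sin²(Δλ/2)=0.6563400250; c=2·atan2(√a, √(1-a))=1.888809579; dist=6371·c=12033.606 ≈ 12033.6 km; running total=58320.8 km
Leg 6 bearing: y=sinΔλ·cosφ2=-0.92528805, x=cosφ1·sinφ2-sinφ1·cosφ2·cosΔλ=0.21464672; θ=atan2(y, x)=-76.9396° <0 so +360° → 283.0604° ≈ 283.1°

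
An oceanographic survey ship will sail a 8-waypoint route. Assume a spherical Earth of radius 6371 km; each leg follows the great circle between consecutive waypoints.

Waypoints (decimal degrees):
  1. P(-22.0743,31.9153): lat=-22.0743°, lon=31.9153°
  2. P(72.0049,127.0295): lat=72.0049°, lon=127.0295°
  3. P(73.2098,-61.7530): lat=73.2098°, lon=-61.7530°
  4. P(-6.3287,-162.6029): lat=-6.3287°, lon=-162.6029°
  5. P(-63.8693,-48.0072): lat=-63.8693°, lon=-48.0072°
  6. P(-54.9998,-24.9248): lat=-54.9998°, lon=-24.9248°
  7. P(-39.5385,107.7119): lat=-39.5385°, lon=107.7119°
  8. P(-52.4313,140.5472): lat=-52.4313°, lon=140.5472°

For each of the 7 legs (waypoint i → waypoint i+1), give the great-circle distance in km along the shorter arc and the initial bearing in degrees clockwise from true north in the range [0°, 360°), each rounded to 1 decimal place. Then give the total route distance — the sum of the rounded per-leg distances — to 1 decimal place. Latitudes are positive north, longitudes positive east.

Leg 1: φ1=-0.3852692, φ2=1.2567226, Δφ=1.6419918, Δλ=1.6600560 rad; a=sin²(Δφ/2)+cosφ1·cosφ2·sin²(Δλ/2)=0.6914726916; c=2·atan2(√a, √(1-a))=1.963778959; dist=6371·c=12511.236 ≈ 12511.2 km; running total=12511.2 km
Leg 1 bearing: y=sinΔλ·cosφ2=0.30770579, x=cosφ1·sinφ2-sinφ1·cosφ2·cosΔλ=0.87101664; θ=atan2(y, x)=19.4569° ≈ 19.5°
Leg 2: φ1=1.2567226, φ2=1.2777521, Δφ=0.0210295, Δλ=-3.2948762 rad; a=sin²(Δφ/2)+cosφ1·cosφ2·sin²(Δλ/2)=0.0888290205; c=2·atan2(√a, √(1-a))=0.605281499; dist=6371·c=3856.248 ≈ 3856.2 km; running total=16367.4 km
Leg 2 bearing: y=sinΔλ·cosφ2=0.04410553, x=cosφ1·sinφ2-sinφ1·cosφ2·cosΔλ=0.56728159; θ=atan2(y, x)=4.4457° ≈ 4.4°
Leg 3: φ1=1.2777521, φ2=-0.1104567, Δφ=-1.3882087, Δλ=-1.7601628 rad; a=sin²(Δφ/2)+cosφ1·cosφ2·sin²(Δλ/2)=0.5797885359; c=2·atan2(√a, √(1-a))=1.731058547; dist=6371·c=11028.574 ≈ 11028.6 km; running total=27396.0 km
Leg 3 bearing: y=sinΔλ·cosφ2=-0.97613849, x=cosφ1·sinφ2-sinφ1·cosφ2·cosΔλ=0.14727121; θ=atan2(y, x)=-81.4204° <0 so +360° → 278.5796° ≈ 278.6°
Leg 4: φ1=-0.1104567, φ2=-1.1147296, Δφ=-1.0042729, Δλ=2.0000723 rad; a=sin²(Δφ/2)+cosφ1·cosφ2·sin²(Δλ/2)=0.5416129022; c=2·atan2(√a, √(1-a))=1.654118510; dist=6371·c=10538.389 ≈ 10538.4 km; running total=37934.4 km
Leg 4 bearing: y=sinΔλ·cosφ2=0.40045978, x=cosφ1·sinφ2-sinφ1·cosφ2·cosΔλ=-0.91252695; θ=atan2(y, x)=156.3059° ≈ 156.3°
Leg 5: φ1=-1.1147296, φ2=-0.9599276, Δφ=0.1548020, Δλ=0.4028639 rad; a=sin²(Δφ/2)+cosφ1·cosφ2·sin²(Δλ/2)=0.0160909267; c=2·atan2(√a, √(1-a))=0.254385386; dist=6371·c=1620.689 ≈ 1620.7 km; running total=39555.1 km
Leg 5 bearing: y=sinΔλ·cosφ2=0.22487437, x=cosφ1·sinφ2-sinφ1·cosφ2·cosΔλ=0.11295819; θ=atan2(y, x)=63.3289° ≈ 63.3°
Leg 6: φ1=-0.9599276, φ2=-0.6900770, Δφ=0.2698506, Δλ=2.3149471 rad; a=sin²(Δφ/2)+cosφ1·cosφ2·sin²(Δλ/2)=0.3890757449; c=2·atan2(√a, √(1-a))=1.347086514; dist=6371·c=8582.288 ≈ 8582.3 km; running total=48137.4 km
Leg 6 bearing: y=sinΔλ·cosφ2=0.56734138, x=cosφ1·sinφ2-sinφ1·cosφ2·cosΔλ=-0.79303657; θ=atan2(y, x)=144.4199° ≈ 144.4°
Leg 7: φ1=-0.6900770, φ2=-0.9150988, Δφ=-0.2250218, Δλ=0.5730841 rad; a=sin²(Δφ/2)+cosφ1·cosφ2·sin²(Δλ/2)=0.0501673322; c=2·atan2(√a, √(1-a))=0.451793977; dist=6371·c=2878.379 ≈ 2878.4 km; running total=51015.8 km
Leg 7 bearing: y=sinΔλ·cosφ2=0.33060183, x=cosφ1·sinφ2-sinφ1·cosφ2·cosΔλ=-0.28513982; θ=atan2(y, x)=130.7773° ≈ 130.8°

Leg 1: dist=12511.2 km, bearing=19.5°
Leg 2: dist=3856.2 km, bearing=4.4°
Leg 3: dist=11028.6 km, bearing=278.6°
Leg 4: dist=10538.4 km, bearing=156.3°
Leg 5: dist=1620.7 km, bearing=63.3°
Leg 6: dist=8582.3 km, bearing=144.4°
Leg 7: dist=2878.4 km, bearing=130.8°
Total: 51015.8 km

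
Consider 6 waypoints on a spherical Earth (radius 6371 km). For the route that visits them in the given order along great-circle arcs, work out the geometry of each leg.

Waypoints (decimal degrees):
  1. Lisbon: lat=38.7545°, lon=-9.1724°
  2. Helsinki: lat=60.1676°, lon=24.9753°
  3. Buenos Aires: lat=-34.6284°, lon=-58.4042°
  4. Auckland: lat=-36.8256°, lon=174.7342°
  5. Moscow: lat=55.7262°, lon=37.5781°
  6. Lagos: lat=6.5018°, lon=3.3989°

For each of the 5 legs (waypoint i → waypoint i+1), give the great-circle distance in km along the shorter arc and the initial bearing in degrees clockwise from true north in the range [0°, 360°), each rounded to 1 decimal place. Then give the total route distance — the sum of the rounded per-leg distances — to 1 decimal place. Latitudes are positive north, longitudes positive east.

Leg 1: φ1=0.6763936, φ2=1.0501227, Δφ=0.3737291, Δλ=0.5959898 rad; a=sin²(Δφ/2)+cosφ1·cosφ2·sin²(Δλ/2)=0.0679555831; c=2·atan2(√a, √(1-a))=0.527459020; dist=6371·c=3360.441 ≈ 3360.4 km; running total=3360.4 km
Leg 1 bearing: y=sinΔλ·cosφ2=0.27924089, x=cosφ1·sinφ2-sinφ1·cosφ2·cosΔλ=0.41877800; θ=atan2(y, x)=33.6953° ≈ 33.7°
Leg 2: φ1=1.0501227, φ2=-0.6043796, Δφ=-1.6545023, Δλ=-1.4552468 rad; a=sin²(Δφ/2)+cosφ1·cosφ2·sin²(Δλ/2)=0.7228777072; c=2·atan2(√a, √(1-a))=2.032814303; dist=6371·c=12951.060 ≈ 12951.1 km; running total=16311.5 km
Leg 2 bearing: y=sinΔλ·cosφ2=-0.81736766, x=cosφ1·sinφ2-sinφ1·cosφ2·cosΔλ=-0.36498249; θ=atan2(y, x)=-114.0624° <0 so +360° → 245.9376° ≈ 245.9°
Leg 3: φ1=-0.6043796, φ2=-0.6427280, Δφ=-0.0383484, Δλ=4.0690327 rad; a=sin²(Δφ/2)+cosφ1·cosφ2·sin²(Δλ/2)=0.5272617301; c=2·atan2(√a, √(1-a))=1.625346838; dist=6371·c=10355.085 ≈ 10355.1 km; running total=26666.6 km
Leg 3 bearing: y=sinΔλ·cosφ2=-0.64044046, x=cosφ1·sinφ2-sinφ1·cosφ2·cosΔλ=-0.76606997; θ=atan2(y, x)=-140.1041° <0 so +360° → 219.8959° ≈ 219.9°
Leg 4: φ1=-0.6427280, φ2=0.9726057, Δφ=1.6153336, Δλ=-2.3938255 rad; a=sin²(Δφ/2)+cosφ1·cosφ2·sin²(Δλ/2)=0.9129090153; c=2·atan2(√a, √(1-a))=2.542447562; dist=6371·c=16197.933 ≈ 16197.9 km; running total=42864.5 km
Leg 4 bearing: y=sinΔλ·cosφ2=-0.38294265, x=cosφ1·sinφ2-sinφ1·cosφ2·cosΔλ=0.41398008; θ=atan2(y, x)=-42.7697° <0 so +360° → 317.2303° ≈ 317.2°
Leg 5: φ1=0.9726057, φ2=0.1134778, Δφ=-0.8591279, Δλ=-0.5965396 rad; a=sin²(Δφ/2)+cosφ1·cosφ2·sin²(Δλ/2)=0.2217703212; c=2·atan2(√a, √(1-a))=0.980677981; dist=6371·c=6247.899 ≈ 6247.9 km; running total=49112.4 km
Leg 5 bearing: y=sinΔλ·cosφ2=-0.55816987, x=cosφ1·sinφ2-sinφ1·cosφ2·cosΔλ=-0.61546680; θ=atan2(y, x)=-137.7950° <0 so +360° → 222.2050° ≈ 222.2°

Leg 1: dist=3360.4 km, bearing=33.7°
Leg 2: dist=12951.1 km, bearing=245.9°
Leg 3: dist=10355.1 km, bearing=219.9°
Leg 4: dist=16197.9 km, bearing=317.2°
Leg 5: dist=6247.9 km, bearing=222.2°
Total: 49112.4 km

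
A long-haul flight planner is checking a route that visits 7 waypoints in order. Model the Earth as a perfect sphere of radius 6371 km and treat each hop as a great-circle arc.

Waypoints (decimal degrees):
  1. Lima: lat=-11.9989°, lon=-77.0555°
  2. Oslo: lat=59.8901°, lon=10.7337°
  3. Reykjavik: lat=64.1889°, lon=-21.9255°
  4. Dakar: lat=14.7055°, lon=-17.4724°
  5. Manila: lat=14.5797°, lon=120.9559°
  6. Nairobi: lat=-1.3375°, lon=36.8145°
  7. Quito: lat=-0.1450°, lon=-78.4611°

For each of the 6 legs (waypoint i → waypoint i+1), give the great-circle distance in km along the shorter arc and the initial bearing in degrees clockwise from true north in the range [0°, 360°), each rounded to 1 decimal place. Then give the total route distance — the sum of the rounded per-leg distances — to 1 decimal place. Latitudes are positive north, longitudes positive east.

Leg 1: dist=11037.2 km, bearing=30.5°
Leg 2: dist=1746.7 km, bearing=299.8°
Leg 3: dist=5512.9 km, bearing=174.3°
Leg 4: dist=14402.5 km, bearing=56.4°
Leg 5: dist=9414.9 km, bearing=267.2°
Leg 6: dist=12816.8 km, bearing=269.2°
Total: 54931.0 km

Leg 1: φ1=-0.2094203, φ2=1.0452794, Δφ=1.2546997, Δλ=1.5322106 rad; a=sin²(Δφ/2)+cosφ1·cosφ2·sin²(Δλ/2)=0.5804557581; c=2·atan2(√a, √(1-a))=1.732410461; dist=6371·c=11037.187 ≈ 11037.2 km; running total=11037.2 km
Leg 1 bearing: y=sinΔλ·cosφ2=0.50128681, x=cosφ1·sinφ2-sinφ1·cosφ2·cosΔλ=0.85018764; θ=atan2(y, x)=30.5244° ≈ 30.5°
Leg 2: φ1=1.0452794, φ2=1.1203076, Δφ=0.0750282, Δλ=-0.5700106 rad; a=sin²(Δφ/2)+cosφ1·cosφ2·sin²(Δλ/2)=0.0186737102; c=2·atan2(√a, √(1-a))=0.274161396; dist=6371·c=1746.682 ≈ 1746.7 km; running total=12783.9 km
Leg 2 bearing: y=sinΔλ·cosφ2=-0.23496264, x=cosφ1·sinφ2-sinφ1·cosφ2·cosΔλ=0.13450861; θ=atan2(y, x)=-60.2102° <0 so +360° → 299.7898° ≈ 299.8°
Leg 3: φ1=1.1203076, φ2=0.2566594, Δφ=-0.8636483, Δλ=0.0777213 rad; a=sin²(Δφ/2)+cosφ1·cosφ2·sin²(Δλ/2)=0.1758015038; c=2·atan2(√a, √(1-a))=0.865319395; dist=6371·c=5512.9499 ≈ 5512.9 km; running total=18296.8 km
Leg 3 bearing: y=sinΔλ·cosφ2=0.07509971, x=cosφ1·sinφ2-sinφ1·cosφ2·cosΔλ=-0.75758919; θ=atan2(y, x)=174.3388° ≈ 174.3°
Leg 4: φ1=0.2566594, φ2=0.2544638, Δφ=-0.0021956, Δλ=2.4160296 rad; a=sin²(Δφ/2)+cosφ1·cosφ2·sin²(Δλ/2)=0.8182085950; c=2·atan2(√a, √(1-a))=2.260640754; dist=6371·c=14402.542 ≈ 14402.5 km; running total=32699.3 km
Leg 4 bearing: y=sinΔλ·cosφ2=0.64218920, x=cosφ1·sinφ2-sinφ1·cosφ2·cosΔλ=0.42727766; θ=atan2(y, x)=56.3624° ≈ 56.4°
Leg 5: φ1=0.2544638, φ2=-0.0233438, Δφ=-0.2778075, Δλ=-1.4685445 rad; a=sin²(Δφ/2)+cosφ1·cosφ2·sin²(Δλ/2)=0.4535578970; c=2·atan2(√a, √(1-a))=1.477778040; dist=6371·c=9414.924 ≈ 9414.9 km; running total=42114.2 km
Leg 5 bearing: y=sinΔλ·cosφ2=-0.99450580, x=cosφ1·sinφ2-sinφ1·cosφ2·cosΔλ=-0.04827769; θ=atan2(y, x)=-92.7792° <0 so +360° → 267.2208° ≈ 267.2°
Leg 6: φ1=-0.0233438, φ2=-0.0025307, Δφ=0.0208131, Δλ=-2.0119388 rad; a=sin²(Δφ/2)+cosφ1·cosφ2·sin²(Δλ/2)=0.7133980216; c=2·atan2(√a, √(1-a))=2.011743293; dist=6371·c=12816.817 ≈ 12816.8 km; running total=54931.0 km
Leg 6 bearing: y=sinΔλ·cosφ2=-0.90426157, x=cosφ1·sinφ2-sinφ1·cosφ2·cosΔλ=-0.01249626; θ=atan2(y, x)=-90.7917° <0 so +360° → 269.2083° ≈ 269.2°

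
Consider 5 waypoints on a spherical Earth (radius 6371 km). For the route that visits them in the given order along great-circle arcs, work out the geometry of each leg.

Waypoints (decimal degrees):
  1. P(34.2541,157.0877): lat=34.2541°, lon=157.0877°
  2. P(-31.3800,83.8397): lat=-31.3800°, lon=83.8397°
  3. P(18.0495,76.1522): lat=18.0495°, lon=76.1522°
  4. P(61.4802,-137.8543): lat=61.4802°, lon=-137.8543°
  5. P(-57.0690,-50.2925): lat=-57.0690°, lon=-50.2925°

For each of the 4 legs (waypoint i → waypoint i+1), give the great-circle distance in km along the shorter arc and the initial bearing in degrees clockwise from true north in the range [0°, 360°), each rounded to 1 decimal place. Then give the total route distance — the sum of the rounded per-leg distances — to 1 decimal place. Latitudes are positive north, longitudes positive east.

Leg 1: dist=10579.8 km, bearing=235.2°
Leg 2: dist=5557.2 km, bearing=350.4°
Leg 3: dist=10671.9 km, bearing=15.6°
Leg 4: dist=15187.9 km, bearing=127.8°
Total: 41996.8 km

Leg 1: φ1=0.5978468, φ2=-0.5476843, Δφ=-1.1455311, Δλ=-1.2784188 rad; a=sin²(Δφ/2)+cosφ1·cosφ2·sin²(Δλ/2)=0.5448499776; c=2·atan2(√a, √(1-a))=1.660617008; dist=6371·c=10579.791 ≈ 10579.8 km; running total=10579.8 km
Leg 1 bearing: y=sinΔλ·cosφ2=-0.81750131, x=cosφ1·sinφ2-sinφ1·cosφ2·cosΔλ=-0.56889852; θ=atan2(y, x)=-124.8340° <0 so +360° → 235.1660° ≈ 235.2°
Leg 2: φ1=-0.5476843, φ2=0.3150232, Δφ=0.8627075, Δλ=-0.1341722 rad; a=sin²(Δφ/2)+cosφ1·cosφ2·sin²(Δλ/2)=0.1784561015; c=2·atan2(√a, √(1-a))=0.872272695; dist=6371·c=5557.249 ≈ 5557.2 km; running total=16137.0 km
Leg 2 bearing: y=sinΔλ·cosφ2=-0.12718705, x=cosφ1·sinφ2-sinφ1·cosφ2·cosΔλ=0.75515663; θ=atan2(y, x)=-9.5603° <0 so +360° → 350.4397° ≈ 350.4°
Leg 3: φ1=0.3150232, φ2=1.0730319, Δφ=0.7580087, Δλ=-3.7351180 rad; a=sin²(Δφ/2)+cosφ1·cosφ2·sin²(Δλ/2)=0.5520429339; c=2·atan2(√a, √(1-a))=1.675071059; dist=6371·c=10671.878 ≈ 10671.9 km; running total=26808.9 km
Leg 3 bearing: y=sinΔλ·cosφ2=0.26703851, x=cosφ1·sinφ2-sinφ1·cosφ2·cosΔλ=0.95804831; θ=atan2(y, x)=15.5748° ≈ 15.6°
Leg 4: φ1=1.0730319, φ2=-0.9960420, Δφ=-2.0690739, Δλ=1.5282417 rad; a=sin²(Δφ/2)+cosφ1·cosφ2·sin²(Δλ/2)=0.8632166211; c=2·atan2(√a, √(1-a))=2.383913943; dist=6371·c=15187.916 ≈ 15187.9 km; running total=41996.8 km
Leg 4 bearing: y=sinΔλ·cosφ2=0.54313650, x=cosφ1·sinφ2-sinφ1·cosφ2·cosΔλ=-0.42106709; θ=atan2(y, x)=127.7847° ≈ 127.8°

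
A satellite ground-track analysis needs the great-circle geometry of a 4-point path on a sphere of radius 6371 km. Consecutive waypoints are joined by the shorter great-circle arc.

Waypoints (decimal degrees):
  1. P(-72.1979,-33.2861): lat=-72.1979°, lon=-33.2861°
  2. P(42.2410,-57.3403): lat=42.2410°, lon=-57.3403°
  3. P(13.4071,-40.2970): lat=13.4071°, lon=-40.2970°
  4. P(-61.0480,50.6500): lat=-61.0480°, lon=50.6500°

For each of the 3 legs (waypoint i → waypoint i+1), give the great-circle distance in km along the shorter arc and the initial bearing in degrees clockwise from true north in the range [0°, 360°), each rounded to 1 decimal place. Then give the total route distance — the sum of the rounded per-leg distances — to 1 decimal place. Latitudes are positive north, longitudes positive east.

Leg 1: dist=12863.3 km, bearing=340.4°
Leg 2: dist=3601.9 km, bearing=147.8°
Leg 3: dist=11359.9 km, bearing=150.3°
Total: 27825.1 km

Leg 1: φ1=-1.2600911, φ2=0.7372445, Δφ=1.9973356, Δλ=-0.4198250 rad; a=sin²(Δφ/2)+cosφ1·cosφ2·sin²(Δλ/2)=0.7166889347; c=2·atan2(√a, √(1-a))=2.019033880; dist=6371·c=12863.265 ≈ 12863.3 km; running total=12863.3 km
Leg 1 bearing: y=sinΔλ·cosφ2=-0.30175643, x=cosφ1·sinφ2-sinφ1·cosφ2·cosΔλ=0.84919178; θ=atan2(y, x)=-19.5624° <0 so +360° → 340.4376° ≈ 340.4°
Leg 2: φ1=0.7372445, φ2=0.2339980, Δφ=-0.5032465, Δλ=0.2974617 rad; a=sin²(Δφ/2)+cosφ1·cosφ2·sin²(Δλ/2)=0.0778024303; c=2·atan2(√a, √(1-a))=0.565361226; dist=6371·c=3601.916 ≈ 3601.9 km; running total=16465.2 km
Leg 2 bearing: y=sinΔλ·cosφ2=0.28510667, x=cosφ1·sinφ2-sinφ1·cosφ2·cosΔλ=-0.45355378; θ=atan2(y, x)=147.8463° ≈ 147.8°
Leg 3: φ1=0.2339980, φ2=-1.0654886, Δφ=-1.2994866, Δλ=1.5873246 rad; a=sin²(Δφ/2)+cosφ1·cosφ2·sin²(Δλ/2)=0.6053366813; c=2·atan2(√a, √(1-a))=1.783060058; dist=6371·c=11359.876 ≈ 11359.9 km; running total=27825.1 km
Leg 3 bearing: y=sinΔλ·cosφ2=0.48401061, x=cosφ1·sinφ2-sinφ1·cosφ2·cosΔλ=-0.84932353; θ=atan2(y, x)=150.3221° ≈ 150.3°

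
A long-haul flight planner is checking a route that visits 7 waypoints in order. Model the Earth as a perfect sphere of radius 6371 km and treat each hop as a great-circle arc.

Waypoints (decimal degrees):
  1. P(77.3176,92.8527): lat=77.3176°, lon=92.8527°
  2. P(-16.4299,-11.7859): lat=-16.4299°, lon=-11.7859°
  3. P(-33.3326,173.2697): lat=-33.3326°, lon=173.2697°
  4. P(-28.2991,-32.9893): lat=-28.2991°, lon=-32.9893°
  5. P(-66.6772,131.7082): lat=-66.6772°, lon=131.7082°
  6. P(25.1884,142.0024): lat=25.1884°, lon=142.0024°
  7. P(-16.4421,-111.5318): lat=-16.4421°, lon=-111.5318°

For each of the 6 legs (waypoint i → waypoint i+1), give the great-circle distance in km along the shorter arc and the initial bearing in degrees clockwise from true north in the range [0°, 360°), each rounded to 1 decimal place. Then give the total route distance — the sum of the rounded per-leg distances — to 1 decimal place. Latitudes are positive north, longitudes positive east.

Leg 1: φ1=1.3494467, φ2=-0.2867559, Δφ=-1.6362025, Δλ=-1.8262881 rad; a=sin²(Δφ/2)+cosφ1·cosφ2·sin²(Δλ/2)=0.6645798659; c=2·atan2(√a, √(1-a))=1.906209908; dist=6371·c=12144.463 ≈ 12144.5 km; running total=12144.5 km
Leg 1 bearing: y=sinΔλ·cosφ2=-0.92803113, x=cosφ1·sinφ2-sinφ1·cosφ2·cosΔλ=0.17439065; θ=atan2(y, x)=-79.3574° <0 so +360° → 280.6426° ≈ 280.6°
Leg 2: φ1=-0.2867559, φ2=-0.5817636, Δφ=-0.2950078, Δλ=3.2298295 rad; a=sin²(Δφ/2)+cosφ1·cosφ2·sin²(Δλ/2)=0.8214199058; c=2·atan2(√a, √(1-a))=2.268996174; dist=6371·c=14455.775 ≈ 14455.8 km; running total=26600.3 km
Leg 2 bearing: y=sinΔλ·cosφ2=-0.07362582, x=cosφ1·sinφ2-sinφ1·cosφ2·cosΔλ=-0.76245407; θ=atan2(y, x)=-174.4844° <0 so +360° → 185.5156° ≈ 185.5°
Leg 3: φ1=-0.5817636, φ2=-0.4939125, Δφ=0.0878511, Δλ=-3.5998987 rad; a=sin²(Δφ/2)+cosφ1·cosφ2·sin²(Δλ/2)=0.6996108740; c=2·atan2(√a, √(1-a))=1.981464188; dist=6371·c=12623.908 ≈ 12623.9 km; running total=39224.2 km
Leg 3 bearing: y=sinΔλ·cosφ2=0.38955251, x=cosφ1·sinφ2-sinφ1·cosφ2·cosΔλ=-0.82998243; θ=atan2(y, x)=154.8570° ≈ 154.9°
Leg 4: φ1=-0.4939125, φ2=-1.1637367, Δφ=-0.6698242, Δλ=2.8745136 rad; a=sin²(Δφ/2)+cosφ1·cosφ2·sin²(Δλ/2)=0.4504486318; c=2·atan2(√a, √(1-a))=1.471530649; dist=6371·c=9375.122 ≈ 9375.1 km; running total=48599.3 km
Leg 4 bearing: y=sinΔλ·cosφ2=0.10448689, x=cosφ1·sinφ2-sinφ1·cosφ2·cosΔλ=-0.98957624; θ=atan2(y, x)=173.9726° ≈ 174.0°
Leg 5: φ1=-1.1637367, φ2=0.4396205, Δφ=1.6033572, Δλ=0.1796677 rad; a=sin²(Δφ/2)+cosφ1·cosφ2·sin²(Δλ/2)=0.5191610272; c=2·atan2(√a, √(1-a))=1.609127767; dist=6371·c=10251.753 ≈ 10251.8 km; running total=58851.1 km
Leg 5 bearing: y=sinΔλ·cosφ2=0.16171036, x=cosφ1·sinφ2-sinφ1·cosφ2·cosΔλ=0.98609390; θ=atan2(y, x)=9.3131° ≈ 9.3°
Leg 6: φ1=0.4396205, φ2=-0.2869688, Δφ=-0.7265893, Δλ=-4.4250066 rad; a=sin²(Δφ/2)+cosφ1·cosφ2·sin²(Δλ/2)=0.6832328970; c=2·atan2(√a, √(1-a))=1.946004034; dist=6371·c=12397.992 ≈ 12398.0 km; running total=71249.1 km
Leg 6 bearing: y=sinΔλ·cosφ2=0.91977244, x=cosφ1·sinφ2-sinφ1·cosφ2·cosΔλ=-0.14043320; θ=atan2(y, x)=98.6810° ≈ 98.7°

Leg 1: dist=12144.5 km, bearing=280.6°
Leg 2: dist=14455.8 km, bearing=185.5°
Leg 3: dist=12623.9 km, bearing=154.9°
Leg 4: dist=9375.1 km, bearing=174.0°
Leg 5: dist=10251.8 km, bearing=9.3°
Leg 6: dist=12398.0 km, bearing=98.7°
Total: 71249.1 km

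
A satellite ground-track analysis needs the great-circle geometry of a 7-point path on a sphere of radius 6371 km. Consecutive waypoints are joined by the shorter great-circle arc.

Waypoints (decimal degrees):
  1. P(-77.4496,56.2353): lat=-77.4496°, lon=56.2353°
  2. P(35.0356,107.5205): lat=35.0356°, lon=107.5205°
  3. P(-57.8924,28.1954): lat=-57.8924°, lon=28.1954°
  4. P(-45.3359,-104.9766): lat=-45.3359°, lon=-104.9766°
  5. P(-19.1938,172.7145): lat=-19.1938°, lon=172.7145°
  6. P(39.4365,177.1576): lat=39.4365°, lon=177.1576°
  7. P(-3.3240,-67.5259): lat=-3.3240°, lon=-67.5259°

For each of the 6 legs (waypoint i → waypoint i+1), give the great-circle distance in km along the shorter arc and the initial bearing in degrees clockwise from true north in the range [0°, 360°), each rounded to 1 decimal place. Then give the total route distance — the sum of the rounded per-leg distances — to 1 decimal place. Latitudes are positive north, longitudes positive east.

Leg 1: dist=12974.8 km, bearing=45.6°
Leg 2: dist=12668.8 km, bearing=214.9°
Leg 3: dist=7751.0 km, bearing=213.1°
Leg 4: dist=7914.3 km, bearing=261.4°
Leg 5: dist=6535.7 km, bearing=4.0°
Leg 6: dist=12398.5 km, bearing=75.9°
Total: 60243.1 km

Leg 1: φ1=-1.3517505, φ2=0.6114866, Δφ=1.9632371, Δλ=0.8950956 rad; a=sin²(Δφ/2)+cosφ1·cosφ2·sin²(Δλ/2)=0.7245434097; c=2·atan2(√a, √(1-a))=2.036539363; dist=6371·c=12974.792 ≈ 12974.8 km; running total=12974.8 km
Leg 1 bearing: y=sinΔλ·cosφ2=0.63888065, x=cosφ1·sinφ2-sinφ1·cosφ2·cosΔλ=0.62462193; θ=atan2(y, x)=45.6466° ≈ 45.6°
Leg 2: φ1=0.6114866, φ2=-1.0104130, Δφ=-1.6218996, Δλ=-1.3844842 rad; a=sin²(Δφ/2)+cosφ1·cosφ2·sin²(Δλ/2)=0.7028326149; c=2·atan2(√a, √(1-a))=1.988502845; dist=6371·c=12668.752 ≈ 12668.8 km; running total=25643.6 km
Leg 2 bearing: y=sinΔλ·cosφ2=-0.52231263, x=cosφ1·sinφ2-sinφ1·cosφ2·cosΔλ=-0.75008348; θ=atan2(y, x)=-145.1490° <0 so +360° → 214.8510° ≈ 214.9°
Leg 3: φ1=-1.0104130, φ2=-0.7912607, Δφ=0.2191523, Δλ=-2.3242899 rad; a=sin²(Δφ/2)+cosφ1·cosφ2·sin²(Δλ/2)=0.3265870006; c=2·atan2(√a, √(1-a))=1.216611401; dist=6371·c=7751.031 ≈ 7751.0 km; running total=33394.6 km
Leg 3 bearing: y=sinΔλ·cosφ2=-0.51266301, x=cosφ1·sinφ2-sinφ1·cosφ2·cosΔλ=-0.78542241; θ=atan2(y, x)=-146.8666° <0 so +360° → 213.1334° ≈ 213.1°
Leg 4: φ1=-0.7912607, φ2=-0.3349950, Δφ=0.4562657, Δλ=4.8466240 rad; a=sin²(Δφ/2)+cosφ1·cosφ2·sin²(Δλ/2)=0.3386609244; c=2·atan2(√a, √(1-a))=1.242238694; dist=6371·c=7914.303 ≈ 7914.3 km; running total=41308.9 km
Leg 4 bearing: y=sinΔλ·cosφ2=-0.93591602, x=cosφ1·sinφ2-sinφ1·cosφ2·cosΔλ=-0.14120910; θ=atan2(y, x)=-98.5800° <0 so +360° → 261.4200° ≈ 261.4°
Leg 5: φ1=-0.3349950, φ2=0.6882968, Δφ=1.0232918, Δλ=0.0775467 rad; a=sin²(Δφ/2)+cosφ1·cosφ2·sin²(Δλ/2)=0.2408169207; c=2·atan2(√a, √(1-a))=1.025857056; dist=6371·c=6535.735 ≈ 6535.7 km; running total=47844.6 km
Leg 5 bearing: y=sinΔλ·cosφ2=0.05983158, x=cosφ1·sinφ2-sinφ1·cosφ2·cosΔλ=0.85306313; θ=atan2(y, x)=4.0120° ≈ 4.0°
Leg 6: φ1=0.6882968, φ2=-0.0580147, Δφ=-0.7463115, Δλ=-4.2705327 rad; a=sin²(Δφ/2)+cosφ1·cosφ2·sin²(Δλ/2)=0.6832689751; c=2·atan2(√a, √(1-a))=1.946081586; dist=6371·c=12398.486 ≈ 12398.5 km; running total=60243.1 km
Leg 6 bearing: y=sinΔλ·cosφ2=0.90243864, x=cosφ1·sinφ2-sinφ1·cosφ2·cosΔλ=0.22639443; θ=atan2(y, x)=75.9169° ≈ 75.9°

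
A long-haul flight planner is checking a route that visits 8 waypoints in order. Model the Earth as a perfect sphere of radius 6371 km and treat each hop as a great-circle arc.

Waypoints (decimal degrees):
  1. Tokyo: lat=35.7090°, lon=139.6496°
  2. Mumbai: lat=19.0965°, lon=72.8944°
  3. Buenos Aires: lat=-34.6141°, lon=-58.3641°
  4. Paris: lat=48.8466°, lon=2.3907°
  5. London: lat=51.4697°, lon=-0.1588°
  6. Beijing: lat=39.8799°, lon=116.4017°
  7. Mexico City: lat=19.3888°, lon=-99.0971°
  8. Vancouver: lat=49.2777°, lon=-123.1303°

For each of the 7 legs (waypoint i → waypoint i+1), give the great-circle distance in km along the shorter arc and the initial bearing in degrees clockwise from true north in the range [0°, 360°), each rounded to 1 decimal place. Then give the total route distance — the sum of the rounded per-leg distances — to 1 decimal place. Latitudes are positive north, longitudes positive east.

Leg 1: dist=6717.4 km, bearing=273.2°
Leg 2: dist=14936.1 km, bearing=239.9°
Leg 3: dist=11051.4 km, bearing=35.6°
Leg 4: dist=343.6 km, bearing=329.1°
Leg 5: dist=8147.4 km, bearing=45.8°
Leg 6: dist=12466.6 km, bearing=36.2°
Leg 7: dist=3952.6 km, bearing=332.8°
Total: 57615.1 km

Leg 1: φ1=0.6232396, φ2=0.3332968, Δφ=-0.2899428, Δλ=-1.1650980 rad; a=sin²(Δφ/2)+cosφ1·cosφ2·sin²(Δλ/2)=0.2531105328; c=2·atan2(√a, √(1-a))=1.054366245; dist=6371·c=6717.367 ≈ 6717.4 km; running total=6717.4 km
Leg 1 bearing: y=sinΔλ·cosφ2=-0.86826297, x=cosφ1·sinφ2-sinφ1·cosφ2·cosΔλ=0.04797688; θ=atan2(y, x)=-86.8373° <0 so +360° → 273.1627° ≈ 273.2°
Leg 2: φ1=0.3332968, φ2=-0.6041300, Δφ=-0.9374268, Δλ=-2.2908930 rad; a=sin²(Δφ/2)+cosφ1·cosφ2·sin²(Δλ/2)=0.8493530933; c=2·atan2(√a, √(1-a))=2.344383727; dist=6371·c=14936.069 ≈ 14936.1 km; running total=21653.5 km
Leg 2 bearing: y=sinΔλ·cosφ2=-0.61868110, x=cosφ1·sinφ2-sinφ1·cosφ2·cosΔλ=-0.35922606; θ=atan2(y, x)=-120.1408° <0 so +360° → 239.8592° ≈ 239.9°
Leg 3: φ1=-0.6041300, φ2=0.8525340, Δφ=1.4566640, Δλ=1.0603713 rad; a=sin²(Δφ/2)+cosφ1·cosφ2·sin²(Δλ/2)=0.5815576320; c=2·atan2(√a, √(1-a))=1.734643714; dist=6371·c=11051.415 ≈ 11051.4 km; running total=32704.9 km
Leg 3 bearing: y=sinΔλ·cosφ2=0.57419674, x=cosφ1·sinφ2-sinφ1·cosφ2·cosΔλ=0.80230388; θ=atan2(y, x)=35.5907° ≈ 35.6°
Leg 4: φ1=0.8525340, φ2=0.8983157, Δφ=0.0457817, Δλ=-0.0444972 rad; a=sin²(Δφ/2)+cosφ1·cosφ2·sin²(Δλ/2)=0.0007267844; c=2·atan2(√a, √(1-a))=0.053924411; dist=6371·c=343.552 ≈ 343.6 km; running total=33048.5 km
Leg 4 bearing: y=sinΔλ·cosφ2=-0.02770941, x=cosφ1·sinφ2-sinφ1·cosφ2·cosΔλ=0.04623001; θ=atan2(y, x)=-30.9377° <0 so +360° → 329.0623° ≈ 329.1°
Leg 5: φ1=0.8983157, φ2=0.6960356, Δφ=-0.2022802, Δλ=2.0343645 rad; a=sin²(Δφ/2)+cosφ1·cosφ2·sin²(Δλ/2)=0.3560826257; c=2·atan2(√a, √(1-a))=1.278831194; dist=6371·c=8147.434 ≈ 8147.4 km; running total=41195.9 km
Leg 5 bearing: y=sinΔλ·cosφ2=0.68640186, x=cosφ1·sinφ2-sinφ1·cosφ2·cosΔλ=0.66783504; θ=atan2(y, x)=45.7855° ≈ 45.8°
Leg 6: φ1=0.6960356, φ2=0.3383984, Δφ=-0.3576372, Δλ=-3.7611636 rad; a=sin²(Δφ/2)+cosφ1·cosφ2·sin²(Δλ/2)=0.6882326261; c=2·atan2(√a, √(1-a))=1.956774204; dist=6371·c=12466.608 ≈ 12466.6 km; running total=53662.5 km
Leg 6 bearing: y=sinΔλ·cosφ2=0.54775380, x=cosφ1·sinφ2-sinφ1·cosφ2·cosΔλ=0.74715440; θ=atan2(y, x)=36.2459° ≈ 36.2°
Leg 7: φ1=0.3383984, φ2=0.8600581, Δφ=0.5216597, Δλ=-0.4194585 rad; a=sin²(Δφ/2)+cosφ1·cosφ2·sin²(Δλ/2)=0.0931777432; c=2·atan2(√a, √(1-a))=0.620402518; dist=6371·c=3952.584 ≈ 3952.6 km; running total=57615.1 km
Leg 7 bearing: y=sinΔλ·cosφ2=-0.26569761, x=cosφ1·sinφ2-sinφ1·cosφ2·cosΔλ=0.51709514; θ=atan2(y, x)=-27.1953° <0 so +360° → 332.8047° ≈ 332.8°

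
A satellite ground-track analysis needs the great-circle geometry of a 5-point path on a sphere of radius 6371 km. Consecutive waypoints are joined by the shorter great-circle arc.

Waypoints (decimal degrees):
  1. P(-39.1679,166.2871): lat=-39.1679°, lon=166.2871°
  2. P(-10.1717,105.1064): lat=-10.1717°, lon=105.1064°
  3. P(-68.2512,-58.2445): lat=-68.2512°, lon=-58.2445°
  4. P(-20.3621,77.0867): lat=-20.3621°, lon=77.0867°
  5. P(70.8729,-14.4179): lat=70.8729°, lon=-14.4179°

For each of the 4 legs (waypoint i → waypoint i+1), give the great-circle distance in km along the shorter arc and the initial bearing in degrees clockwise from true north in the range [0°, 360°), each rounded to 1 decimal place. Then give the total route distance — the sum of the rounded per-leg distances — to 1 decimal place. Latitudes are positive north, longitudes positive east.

Leg 1: dist=6822.3 km, bearing=280.7°
Leg 2: dist=11195.6 km, bearing=186.2°
Leg 3: dist=9522.0 km, bearing=138.6°
Leg 4: dist=12196.1 km, bearing=339.6°
Total: 39736.0 km

Leg 1: φ1=-0.6836088, φ2=-0.1775297, Δφ=0.5060792, Δλ=-1.0678047 rad; a=sin²(Δφ/2)+cosφ1·cosφ2·sin²(Δλ/2)=0.2603017222; c=2·atan2(√a, √(1-a))=1.070829352; dist=6371·c=6822.254 ≈ 6822.3 km; running total=6822.3 km
Leg 1 bearing: y=sinΔλ·cosφ2=-0.86237395, x=cosφ1·sinφ2-sinφ1·cosφ2·cosΔλ=0.16275782; θ=atan2(y, x)=-79.3122° <0 so +360° → 280.6878° ≈ 280.7°
Leg 2: φ1=-0.1775297, φ2=-1.1912082, Δφ=-1.0136785, Δλ=-2.8510110 rad; a=sin²(Δφ/2)+cosφ1·cosφ2·sin²(Δλ/2)=0.5926983098; c=2·atan2(√a, √(1-a))=1.757271791; dist=6371·c=11195.579 ≈ 11195.6 km; running total=18017.9 km
Leg 2 bearing: y=sinΔλ·cosφ2=-0.10616265, x=cosφ1·sinφ2-sinφ1·cosφ2·cosΔλ=-0.97691227; θ=atan2(y, x)=-173.7979° <0 so +360° → 186.2021° ≈ 186.2°
Leg 3: φ1=-1.1912082, φ2=-0.3553857, Δφ=0.8358225, Δλ=2.3619750 rad; a=sin²(Δφ/2)+cosφ1·cosφ2·sin²(Δλ/2)=0.4619347606; c=2·atan2(√a, √(1-a))=1.494592115; dist=6371·c=9522.046 ≈ 9522.0 km; running total=27539.9 km
Leg 3 bearing: y=sinΔλ·cosφ2=0.65907825, x=cosφ1·sinφ2-sinφ1·cosφ2·cosΔλ=-0.74821120; θ=atan2(y, x)=138.6241° ≈ 138.6°
Leg 4: φ1=-0.3553857, φ2=1.2369655, Δφ=1.5923511, Δλ=-1.5970566 rad; a=sin²(Δφ/2)+cosφ1·cosφ2·sin²(Δλ/2)=0.6684044501; c=2·atan2(√a, √(1-a))=1.914322045; dist=6371·c=12196.146 ≈ 12196.1 km; running total=39736.0 km
Leg 4 bearing: y=sinΔλ·cosφ2=-0.32755184, x=cosφ1·sinφ2-sinφ1·cosφ2·cosΔλ=0.88276246; θ=atan2(y, x)=-20.3575° <0 so +360° → 339.6425° ≈ 339.6°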